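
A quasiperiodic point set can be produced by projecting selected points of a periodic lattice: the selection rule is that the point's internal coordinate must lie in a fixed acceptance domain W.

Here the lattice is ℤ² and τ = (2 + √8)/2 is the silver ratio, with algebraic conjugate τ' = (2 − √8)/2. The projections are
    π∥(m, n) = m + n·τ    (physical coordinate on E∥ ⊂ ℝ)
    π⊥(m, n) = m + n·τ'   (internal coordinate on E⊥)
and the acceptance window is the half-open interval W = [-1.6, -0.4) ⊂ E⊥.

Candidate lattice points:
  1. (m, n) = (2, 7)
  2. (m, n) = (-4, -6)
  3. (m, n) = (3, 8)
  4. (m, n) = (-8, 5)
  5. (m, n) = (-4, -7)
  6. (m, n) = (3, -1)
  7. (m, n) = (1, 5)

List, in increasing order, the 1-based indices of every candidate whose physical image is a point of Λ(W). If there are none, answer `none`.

Compute τ' = (2−√8)/2 = -0.414214, so π⊥(m,n) = m -0.414214·n.
candidate 1: (m,n)=(2,7) → π∥ = 2+7·τ ≈ 18.899495, π⊥ = 2+7·τ' ≈ -0.899495 ∈ [-1.6, -0.4) ⇒ IN Λ
candidate 2: (m,n)=(-4,-6) → π∥ = -4-6·τ ≈ -18.485281, π⊥ = -4-6·τ' ≈ -1.514719 ∈ [-1.6, -0.4) ⇒ IN Λ
candidate 3: (m,n)=(3,8) → π∥ = 3+8·τ ≈ 22.313708, π⊥ = 3+8·τ' ≈ -0.313708 ∉ [-1.6, -0.4) ⇒ out
candidate 4: (m,n)=(-8,5) → π∥ = -8+5·τ ≈ 4.071068, π⊥ = -8+5·τ' ≈ -10.071068 ∉ [-1.6, -0.4) ⇒ out
candidate 5: (m,n)=(-4,-7) → π∥ = -4-7·τ ≈ -20.899495, π⊥ = -4-7·τ' ≈ -1.100505 ∈ [-1.6, -0.4) ⇒ IN Λ
candidate 6: (m,n)=(3,-1) → π∥ = 3-1·τ ≈ 0.585786, π⊥ = 3-1·τ' ≈ 3.414214 ∉ [-1.6, -0.4) ⇒ out
candidate 7: (m,n)=(1,5) → π∥ = 1+5·τ ≈ 13.071068, π⊥ = 1+5·τ' ≈ -1.071068 ∈ [-1.6, -0.4) ⇒ IN Λ

1, 2, 5, 7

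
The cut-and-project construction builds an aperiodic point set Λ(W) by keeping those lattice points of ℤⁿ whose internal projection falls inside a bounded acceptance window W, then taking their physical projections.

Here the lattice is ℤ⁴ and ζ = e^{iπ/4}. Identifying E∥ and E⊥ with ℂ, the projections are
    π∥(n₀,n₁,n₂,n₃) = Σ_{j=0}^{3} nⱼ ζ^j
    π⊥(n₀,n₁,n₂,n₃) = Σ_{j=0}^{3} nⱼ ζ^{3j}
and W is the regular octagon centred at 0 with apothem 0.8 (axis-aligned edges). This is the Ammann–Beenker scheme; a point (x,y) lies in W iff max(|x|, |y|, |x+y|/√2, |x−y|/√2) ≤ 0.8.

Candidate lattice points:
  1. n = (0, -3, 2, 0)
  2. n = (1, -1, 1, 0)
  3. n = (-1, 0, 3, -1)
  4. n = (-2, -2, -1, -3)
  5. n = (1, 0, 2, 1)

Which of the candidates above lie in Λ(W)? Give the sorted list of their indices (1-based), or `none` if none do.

π⊥(n) = n₀ + n₁ζ³ + n₂ζ⁶ + n₃ζ⁹ where ζ = e^{iπ/4}.
candidate 1: n = (0, -3, 2, 0) → π⊥ ≈ (+2.1213, -4.1213); max(|x|,|y|,|x±y|/√2) = 4.4142 > 0.8 ⇒ ∉ W
candidate 2: n = (1, -1, 1, 0) → π⊥ ≈ (+1.7071, -1.7071); max(|x|,|y|,|x±y|/√2) = 2.4142 > 0.8 ⇒ ∉ W
candidate 3: n = (-1, 0, 3, -1) → π⊥ ≈ (-1.7071, -3.7071); max(|x|,|y|,|x±y|/√2) = 3.8284 > 0.8 ⇒ ∉ W
candidate 4: n = (-2, -2, -1, -3) → π⊥ ≈ (-2.7071, -2.5355); max(|x|,|y|,|x±y|/√2) = 3.7071 > 0.8 ⇒ ∉ W
candidate 5: n = (1, 0, 2, 1) → π⊥ ≈ (+1.7071, -1.2929); max(|x|,|y|,|x±y|/√2) = 2.1213 > 0.8 ⇒ ∉ W

none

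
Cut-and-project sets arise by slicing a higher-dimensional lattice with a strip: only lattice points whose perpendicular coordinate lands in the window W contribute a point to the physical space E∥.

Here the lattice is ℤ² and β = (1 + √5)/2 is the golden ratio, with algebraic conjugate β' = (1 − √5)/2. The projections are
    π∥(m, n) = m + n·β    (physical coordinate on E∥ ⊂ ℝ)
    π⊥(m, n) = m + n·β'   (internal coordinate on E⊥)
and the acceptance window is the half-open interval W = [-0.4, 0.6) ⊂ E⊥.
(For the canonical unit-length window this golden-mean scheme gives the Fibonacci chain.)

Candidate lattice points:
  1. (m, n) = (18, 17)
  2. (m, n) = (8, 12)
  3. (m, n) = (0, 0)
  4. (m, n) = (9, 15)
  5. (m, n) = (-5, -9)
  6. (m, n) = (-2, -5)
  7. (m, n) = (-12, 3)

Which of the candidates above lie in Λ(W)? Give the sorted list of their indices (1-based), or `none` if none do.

Numerically β ≈ 1.6180 and β' = −1/β ≈ -0.6180.
candidate 1: (m,n)=(18,17) → π∥ = 18+17·β ≈ 45.5066, π⊥ = 18+17·β' ≈ 7.4934 ∉ [-0.4, 0.6) ⇒ out
candidate 2: (m,n)=(8,12) → π∥ = 8+12·β ≈ 27.4164, π⊥ = 8+12·β' ≈ 0.5836 ∈ [-0.4, 0.6) ⇒ IN Λ
candidate 3: (m,n)=(0,0) → π∥ = 0+0·β ≈ 0.0000, π⊥ = 0+0·β' ≈ 0.0000 ∈ [-0.4, 0.6) ⇒ IN Λ
candidate 4: (m,n)=(9,15) → π∥ = 9+15·β ≈ 33.2705, π⊥ = 9+15·β' ≈ -0.2705 ∈ [-0.4, 0.6) ⇒ IN Λ
candidate 5: (m,n)=(-5,-9) → π∥ = -5-9·β ≈ -19.5623, π⊥ = -5-9·β' ≈ 0.5623 ∈ [-0.4, 0.6) ⇒ IN Λ
candidate 6: (m,n)=(-2,-5) → π∥ = -2-5·β ≈ -10.0902, π⊥ = -2-5·β' ≈ 1.0902 ∉ [-0.4, 0.6) ⇒ out
candidate 7: (m,n)=(-12,3) → π∥ = -12+3·β ≈ -7.1459, π⊥ = -12+3·β' ≈ -13.8541 ∉ [-0.4, 0.6) ⇒ out

2, 3, 4, 5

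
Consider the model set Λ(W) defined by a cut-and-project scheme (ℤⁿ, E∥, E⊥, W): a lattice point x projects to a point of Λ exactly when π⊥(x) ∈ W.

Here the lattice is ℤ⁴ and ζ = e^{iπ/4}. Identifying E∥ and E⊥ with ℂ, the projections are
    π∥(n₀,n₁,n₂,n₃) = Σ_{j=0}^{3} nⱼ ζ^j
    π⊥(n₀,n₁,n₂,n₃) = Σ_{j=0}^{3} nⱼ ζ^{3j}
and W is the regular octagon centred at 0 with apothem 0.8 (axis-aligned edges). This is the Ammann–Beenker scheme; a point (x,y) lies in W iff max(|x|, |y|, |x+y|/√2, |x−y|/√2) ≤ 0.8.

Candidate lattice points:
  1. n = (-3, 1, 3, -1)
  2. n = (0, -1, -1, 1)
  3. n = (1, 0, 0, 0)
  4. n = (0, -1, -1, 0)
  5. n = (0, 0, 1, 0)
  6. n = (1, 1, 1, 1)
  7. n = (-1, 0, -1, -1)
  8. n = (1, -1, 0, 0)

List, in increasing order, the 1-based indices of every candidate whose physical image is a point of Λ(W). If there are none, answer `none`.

4

π⊥(n) = n₀ + n₁ζ³ + n₂ζ⁶ + n₃ζ⁹ where ζ = e^{iπ/4}.
candidate 1: n = (-3, 1, 3, -1) → π⊥ ≈ (-4.4142, -3.0000); max(|x|,|y|,|x±y|/√2) = 5.2426 > 0.8 ⇒ ∉ W
candidate 2: n = (0, -1, -1, 1) → π⊥ ≈ (+1.4142, +1.0000); max(|x|,|y|,|x±y|/√2) = 1.7071 > 0.8 ⇒ ∉ W
candidate 3: n = (1, 0, 0, 0) → π⊥ ≈ (+1.0000, +0.0000); max(|x|,|y|,|x±y|/√2) = 1.0000 > 0.8 ⇒ ∉ W
candidate 4: n = (0, -1, -1, 0) → π⊥ ≈ (+0.7071, +0.2929); max(|x|,|y|,|x±y|/√2) = 0.7071 ≤ 0.8 ⇒ ∈ W
candidate 5: n = (0, 0, 1, 0) → π⊥ ≈ (+0.0000, -1.0000); max(|x|,|y|,|x±y|/√2) = 1.0000 > 0.8 ⇒ ∉ W
candidate 6: n = (1, 1, 1, 1) → π⊥ ≈ (+1.0000, +0.4142); max(|x|,|y|,|x±y|/√2) = 1.0000 > 0.8 ⇒ ∉ W
candidate 7: n = (-1, 0, -1, -1) → π⊥ ≈ (-1.7071, +0.2929); max(|x|,|y|,|x±y|/√2) = 1.7071 > 0.8 ⇒ ∉ W
candidate 8: n = (1, -1, 0, 0) → π⊥ ≈ (+1.7071, -0.7071); max(|x|,|y|,|x±y|/√2) = 1.7071 > 0.8 ⇒ ∉ W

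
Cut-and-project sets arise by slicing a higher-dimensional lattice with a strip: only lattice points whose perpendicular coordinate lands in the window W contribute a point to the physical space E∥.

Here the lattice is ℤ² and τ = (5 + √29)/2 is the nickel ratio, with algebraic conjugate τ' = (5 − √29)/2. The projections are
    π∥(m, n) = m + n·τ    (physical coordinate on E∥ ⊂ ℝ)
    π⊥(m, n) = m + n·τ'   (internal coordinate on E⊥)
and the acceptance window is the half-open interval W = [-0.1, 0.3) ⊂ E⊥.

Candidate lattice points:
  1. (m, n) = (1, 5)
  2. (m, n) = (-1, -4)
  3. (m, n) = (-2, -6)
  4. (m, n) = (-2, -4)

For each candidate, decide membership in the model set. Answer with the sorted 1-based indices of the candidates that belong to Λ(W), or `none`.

1

τ' = (5−√29)/2 ≈ -0.1926.
candidate 1: (m,n)=(1,5) → π∥ = 1+5·τ ≈ 26.9629, π⊥ = 1+5·τ' ≈ 0.0371 ∈ [-0.1, 0.3) ⇒ IN Λ
candidate 2: (m,n)=(-1,-4) → π∥ = -1-4·τ ≈ -21.7703, π⊥ = -1-4·τ' ≈ -0.2297 ∉ [-0.1, 0.3) ⇒ out
candidate 3: (m,n)=(-2,-6) → π∥ = -2-6·τ ≈ -33.1555, π⊥ = -2-6·τ' ≈ -0.8445 ∉ [-0.1, 0.3) ⇒ out
candidate 4: (m,n)=(-2,-4) → π∥ = -2-4·τ ≈ -22.7703, π⊥ = -2-4·τ' ≈ -1.2297 ∉ [-0.1, 0.3) ⇒ out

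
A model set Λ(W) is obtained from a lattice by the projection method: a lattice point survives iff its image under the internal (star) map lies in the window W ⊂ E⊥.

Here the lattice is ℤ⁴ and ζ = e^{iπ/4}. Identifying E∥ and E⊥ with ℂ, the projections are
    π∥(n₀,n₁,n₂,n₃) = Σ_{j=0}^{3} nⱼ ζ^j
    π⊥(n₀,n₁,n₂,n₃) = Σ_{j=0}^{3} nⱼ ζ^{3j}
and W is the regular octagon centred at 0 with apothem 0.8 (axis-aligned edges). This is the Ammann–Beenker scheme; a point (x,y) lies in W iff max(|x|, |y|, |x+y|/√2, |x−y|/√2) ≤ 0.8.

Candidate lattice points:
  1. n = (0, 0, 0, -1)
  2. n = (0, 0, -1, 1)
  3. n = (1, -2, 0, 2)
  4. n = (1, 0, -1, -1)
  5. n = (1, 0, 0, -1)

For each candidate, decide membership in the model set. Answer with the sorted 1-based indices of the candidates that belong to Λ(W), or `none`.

With ζ = e^{iπ/4} the internal vectors are ζ^0,ζ^3,ζ^6,ζ^9.
#1 (0, 0, 0, -1): internal (-0.70711, -0.70711); octagon support 1.00000 vs apothem 0.8 → ∉ W
#2 (0, 0, -1, 1): internal (0.70711, 1.70711); octagon support 1.70711 vs apothem 0.8 → ∉ W
#3 (1, -2, 0, 2): internal (3.82843, 0.00000); octagon support 3.82843 vs apothem 0.8 → ∉ W
#4 (1, 0, -1, -1): internal (0.29289, 0.29289); octagon support 0.41421 vs apothem 0.8 → ∈ W
#5 (1, 0, 0, -1): internal (0.29289, -0.70711); octagon support 0.70711 vs apothem 0.8 → ∈ W

4, 5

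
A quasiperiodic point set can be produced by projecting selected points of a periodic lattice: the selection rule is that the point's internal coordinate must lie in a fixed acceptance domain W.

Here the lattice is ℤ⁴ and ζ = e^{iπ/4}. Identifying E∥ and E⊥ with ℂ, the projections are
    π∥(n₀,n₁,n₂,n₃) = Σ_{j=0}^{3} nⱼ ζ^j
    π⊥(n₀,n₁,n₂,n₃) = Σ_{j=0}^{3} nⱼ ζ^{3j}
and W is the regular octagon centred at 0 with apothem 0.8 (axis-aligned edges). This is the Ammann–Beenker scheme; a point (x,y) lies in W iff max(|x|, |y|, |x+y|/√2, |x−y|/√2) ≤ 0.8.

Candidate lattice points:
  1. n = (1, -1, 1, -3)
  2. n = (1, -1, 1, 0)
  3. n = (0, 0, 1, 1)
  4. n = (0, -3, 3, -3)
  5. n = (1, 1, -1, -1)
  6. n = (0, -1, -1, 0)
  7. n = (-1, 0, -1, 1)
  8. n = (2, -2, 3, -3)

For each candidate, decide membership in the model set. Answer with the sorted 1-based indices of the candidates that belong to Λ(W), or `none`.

With ζ = e^{iπ/4} the internal vectors are ζ^0,ζ^3,ζ^6,ζ^9.
#1 (1, -1, 1, -3): internal (-0.414214, -3.828427); octagon support 3.828427 vs apothem 0.8 → ∉ W
#2 (1, -1, 1, 0): internal (1.707107, -1.707107); octagon support 2.414214 vs apothem 0.8 → ∉ W
#3 (0, 0, 1, 1): internal (0.707107, -0.292893); octagon support 0.707107 vs apothem 0.8 → ∈ W
#4 (0, -3, 3, -3): internal (0.000000, -7.242641); octagon support 7.242641 vs apothem 0.8 → ∉ W
#5 (1, 1, -1, -1): internal (-0.414214, 1.000000); octagon support 1.000000 vs apothem 0.8 → ∉ W
#6 (0, -1, -1, 0): internal (0.707107, 0.292893); octagon support 0.707107 vs apothem 0.8 → ∈ W
#7 (-1, 0, -1, 1): internal (-0.292893, 1.707107); octagon support 1.707107 vs apothem 0.8 → ∉ W
#8 (2, -2, 3, -3): internal (1.292893, -6.535534); octagon support 6.535534 vs apothem 0.8 → ∉ W

3, 6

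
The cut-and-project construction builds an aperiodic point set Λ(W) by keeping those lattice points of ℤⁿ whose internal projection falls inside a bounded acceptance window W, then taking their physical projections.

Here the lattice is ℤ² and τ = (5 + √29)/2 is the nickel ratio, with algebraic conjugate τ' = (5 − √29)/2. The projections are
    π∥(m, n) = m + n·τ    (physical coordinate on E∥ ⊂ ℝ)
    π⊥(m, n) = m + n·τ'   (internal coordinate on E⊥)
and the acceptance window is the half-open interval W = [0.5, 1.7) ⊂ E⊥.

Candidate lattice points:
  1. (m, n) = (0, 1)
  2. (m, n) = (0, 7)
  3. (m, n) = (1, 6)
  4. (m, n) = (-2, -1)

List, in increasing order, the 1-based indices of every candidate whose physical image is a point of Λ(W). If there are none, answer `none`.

none

τ' = (5−√29)/2 ≈ -0.1926.
candidate 1: (m,n)=(0,1) → π∥ = 0+1·τ ≈ 5.1926, π⊥ = 0+1·τ' ≈ -0.1926 ∉ [0.5, 1.7) ⇒ out
candidate 2: (m,n)=(0,7) → π∥ = 0+7·τ ≈ 36.3481, π⊥ = 0+7·τ' ≈ -1.3481 ∉ [0.5, 1.7) ⇒ out
candidate 3: (m,n)=(1,6) → π∥ = 1+6·τ ≈ 32.1555, π⊥ = 1+6·τ' ≈ -0.1555 ∉ [0.5, 1.7) ⇒ out
candidate 4: (m,n)=(-2,-1) → π∥ = -2-1·τ ≈ -7.1926, π⊥ = -2-1·τ' ≈ -1.8074 ∉ [0.5, 1.7) ⇒ out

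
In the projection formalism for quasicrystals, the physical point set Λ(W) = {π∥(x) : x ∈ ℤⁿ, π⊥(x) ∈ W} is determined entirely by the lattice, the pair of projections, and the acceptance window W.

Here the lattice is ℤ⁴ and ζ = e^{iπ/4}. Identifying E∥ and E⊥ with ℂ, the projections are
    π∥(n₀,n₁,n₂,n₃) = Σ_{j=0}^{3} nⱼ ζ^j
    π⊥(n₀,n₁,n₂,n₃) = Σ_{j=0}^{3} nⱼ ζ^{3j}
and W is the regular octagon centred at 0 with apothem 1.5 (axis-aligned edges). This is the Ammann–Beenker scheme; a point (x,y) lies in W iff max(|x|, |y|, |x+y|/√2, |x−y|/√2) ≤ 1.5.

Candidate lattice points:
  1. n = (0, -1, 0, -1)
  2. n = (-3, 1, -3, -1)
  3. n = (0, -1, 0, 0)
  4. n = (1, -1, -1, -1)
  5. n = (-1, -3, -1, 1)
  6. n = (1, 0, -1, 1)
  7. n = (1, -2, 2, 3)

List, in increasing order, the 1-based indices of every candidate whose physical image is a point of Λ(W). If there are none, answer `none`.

1, 3, 4

With ζ = e^{iπ/4} the internal vectors are ζ^0,ζ^3,ζ^6,ζ^9.
candidate 1: n = (0, -1, 0, -1) → π⊥ ≈ (+0.000000, -1.414214); max(|x|,|y|,|x±y|/√2) = 1.414214 ≤ 1.5 ⇒ ∈ W
candidate 2: n = (-3, 1, -3, -1) → π⊥ ≈ (-4.414214, +3.000000); max(|x|,|y|,|x±y|/√2) = 5.242641 > 1.5 ⇒ ∉ W
candidate 3: n = (0, -1, 0, 0) → π⊥ ≈ (+0.707107, -0.707107); max(|x|,|y|,|x±y|/√2) = 1.000000 ≤ 1.5 ⇒ ∈ W
candidate 4: n = (1, -1, -1, -1) → π⊥ ≈ (+1.000000, -0.414214); max(|x|,|y|,|x±y|/√2) = 1.000000 ≤ 1.5 ⇒ ∈ W
candidate 5: n = (-1, -3, -1, 1) → π⊥ ≈ (+1.828427, -0.414214); max(|x|,|y|,|x±y|/√2) = 1.828427 > 1.5 ⇒ ∉ W
candidate 6: n = (1, 0, -1, 1) → π⊥ ≈ (+1.707107, +1.707107); max(|x|,|y|,|x±y|/√2) = 2.414214 > 1.5 ⇒ ∉ W
candidate 7: n = (1, -2, 2, 3) → π⊥ ≈ (+4.535534, -1.292893); max(|x|,|y|,|x±y|/√2) = 4.535534 > 1.5 ⇒ ∉ W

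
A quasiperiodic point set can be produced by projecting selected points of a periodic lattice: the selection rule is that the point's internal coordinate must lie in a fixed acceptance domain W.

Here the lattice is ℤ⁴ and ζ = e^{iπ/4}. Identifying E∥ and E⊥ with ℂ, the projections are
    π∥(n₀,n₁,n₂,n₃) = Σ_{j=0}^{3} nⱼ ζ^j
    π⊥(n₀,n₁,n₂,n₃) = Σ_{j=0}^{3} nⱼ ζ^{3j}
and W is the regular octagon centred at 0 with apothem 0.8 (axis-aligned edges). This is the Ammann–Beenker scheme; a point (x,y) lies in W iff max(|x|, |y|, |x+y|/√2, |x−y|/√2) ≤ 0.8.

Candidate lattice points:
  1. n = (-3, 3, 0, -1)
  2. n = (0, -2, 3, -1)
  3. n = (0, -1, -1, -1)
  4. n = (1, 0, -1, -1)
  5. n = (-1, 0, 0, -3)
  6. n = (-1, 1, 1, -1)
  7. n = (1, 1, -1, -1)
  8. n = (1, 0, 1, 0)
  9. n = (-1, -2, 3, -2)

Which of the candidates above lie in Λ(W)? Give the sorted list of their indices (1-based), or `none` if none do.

With ζ = e^{iπ/4} the internal vectors are ζ^0,ζ^3,ζ^6,ζ^9.
#1 (-3, 3, 0, -1): internal (-5.82843, 1.41421); octagon support 5.82843 vs apothem 0.8 → ∉ W
#2 (0, -2, 3, -1): internal (0.70711, -5.12132); octagon support 5.12132 vs apothem 0.8 → ∉ W
#3 (0, -1, -1, -1): internal (0.00000, -0.41421); octagon support 0.41421 vs apothem 0.8 → ∈ W
#4 (1, 0, -1, -1): internal (0.29289, 0.29289); octagon support 0.41421 vs apothem 0.8 → ∈ W
#5 (-1, 0, 0, -3): internal (-3.12132, -2.12132); octagon support 3.70711 vs apothem 0.8 → ∉ W
#6 (-1, 1, 1, -1): internal (-2.41421, -1.00000); octagon support 2.41421 vs apothem 0.8 → ∉ W
#7 (1, 1, -1, -1): internal (-0.41421, 1.00000); octagon support 1.00000 vs apothem 0.8 → ∉ W
#8 (1, 0, 1, 0): internal (1.00000, -1.00000); octagon support 1.41421 vs apothem 0.8 → ∉ W
#9 (-1, -2, 3, -2): internal (-1.00000, -5.82843); octagon support 5.82843 vs apothem 0.8 → ∉ W

3, 4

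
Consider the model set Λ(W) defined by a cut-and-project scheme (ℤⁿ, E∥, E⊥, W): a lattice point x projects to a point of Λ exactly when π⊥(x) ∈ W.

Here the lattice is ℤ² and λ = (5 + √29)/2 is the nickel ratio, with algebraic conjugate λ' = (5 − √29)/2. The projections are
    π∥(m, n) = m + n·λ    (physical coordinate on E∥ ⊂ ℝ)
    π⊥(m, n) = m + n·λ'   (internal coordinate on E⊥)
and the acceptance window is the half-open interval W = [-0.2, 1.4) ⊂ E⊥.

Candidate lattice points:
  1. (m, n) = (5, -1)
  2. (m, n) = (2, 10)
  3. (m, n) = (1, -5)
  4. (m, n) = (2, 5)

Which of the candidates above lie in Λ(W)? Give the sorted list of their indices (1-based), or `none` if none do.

Numerically λ ≈ 5.1926 and λ' = −1/λ ≈ -0.1926.
[1] lift (5,-1): star map gives 5.1926; window check -0.2 ≤ 5.1926 < 1.4 is false → out
[2] lift (2,10): star map gives 0.0742; window check -0.2 ≤ 0.0742 < 1.4 is true → IN Λ
[3] lift (1,-5): star map gives 1.9629; window check -0.2 ≤ 1.9629 < 1.4 is false → out
[4] lift (2,5): star map gives 1.0371; window check -0.2 ≤ 1.0371 < 1.4 is true → IN Λ

2, 4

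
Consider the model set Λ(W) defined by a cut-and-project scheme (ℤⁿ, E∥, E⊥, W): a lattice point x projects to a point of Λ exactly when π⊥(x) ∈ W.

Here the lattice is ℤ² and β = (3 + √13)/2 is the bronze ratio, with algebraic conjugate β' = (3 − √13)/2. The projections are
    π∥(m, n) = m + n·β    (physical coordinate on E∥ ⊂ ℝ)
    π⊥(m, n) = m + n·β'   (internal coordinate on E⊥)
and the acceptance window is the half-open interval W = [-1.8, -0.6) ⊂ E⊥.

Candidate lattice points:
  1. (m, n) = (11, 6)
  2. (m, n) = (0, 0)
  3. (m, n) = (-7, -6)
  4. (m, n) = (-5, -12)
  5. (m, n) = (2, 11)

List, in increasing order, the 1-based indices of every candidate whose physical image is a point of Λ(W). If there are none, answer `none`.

4, 5

β' = (3−√13)/2 ≈ -0.3028.
[1] lift (11,6): star map gives 9.1833; window check -1.8 ≤ 9.1833 < -0.6 is false → out
[2] lift (0,0): star map gives 0.0000; window check -1.8 ≤ 0.0000 < -0.6 is false → out
[3] lift (-7,-6): star map gives -5.1833; window check -1.8 ≤ -5.1833 < -0.6 is false → out
[4] lift (-5,-12): star map gives -1.3667; window check -1.8 ≤ -1.3667 < -0.6 is true → IN Λ
[5] lift (2,11): star map gives -1.3305; window check -1.8 ≤ -1.3305 < -0.6 is true → IN Λ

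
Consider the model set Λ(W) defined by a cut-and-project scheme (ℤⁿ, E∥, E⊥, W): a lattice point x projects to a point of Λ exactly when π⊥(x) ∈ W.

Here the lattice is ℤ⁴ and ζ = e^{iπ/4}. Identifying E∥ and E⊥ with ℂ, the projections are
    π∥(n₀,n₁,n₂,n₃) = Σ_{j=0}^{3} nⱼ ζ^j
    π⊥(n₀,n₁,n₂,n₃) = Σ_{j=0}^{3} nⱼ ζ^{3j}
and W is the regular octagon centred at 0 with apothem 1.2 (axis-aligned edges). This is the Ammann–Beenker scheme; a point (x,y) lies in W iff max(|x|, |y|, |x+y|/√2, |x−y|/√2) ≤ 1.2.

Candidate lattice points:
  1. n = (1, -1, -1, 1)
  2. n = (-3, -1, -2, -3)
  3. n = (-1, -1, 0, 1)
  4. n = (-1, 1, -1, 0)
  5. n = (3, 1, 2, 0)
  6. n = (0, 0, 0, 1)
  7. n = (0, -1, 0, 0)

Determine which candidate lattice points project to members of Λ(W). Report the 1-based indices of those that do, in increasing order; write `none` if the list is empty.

Internal map: ζ^{3j} for j=0..3 gives (1,0), (−√2/2,√2/2), (0,−1), (√2/2,√2/2).
#1 (1, -1, -1, 1): internal (2.414214, 1.000000); octagon support 2.414214 vs apothem 1.2 → ∉ W
#2 (-3, -1, -2, -3): internal (-4.414214, -0.828427); octagon support 4.414214 vs apothem 1.2 → ∉ W
#3 (-1, -1, 0, 1): internal (0.414214, 0.000000); octagon support 0.414214 vs apothem 1.2 → ∈ W
#4 (-1, 1, -1, 0): internal (-1.707107, 1.707107); octagon support 2.414214 vs apothem 1.2 → ∉ W
#5 (3, 1, 2, 0): internal (2.292893, -1.292893); octagon support 2.535534 vs apothem 1.2 → ∉ W
#6 (0, 0, 0, 1): internal (0.707107, 0.707107); octagon support 1.000000 vs apothem 1.2 → ∈ W
#7 (0, -1, 0, 0): internal (0.707107, -0.707107); octagon support 1.000000 vs apothem 1.2 → ∈ W

3, 6, 7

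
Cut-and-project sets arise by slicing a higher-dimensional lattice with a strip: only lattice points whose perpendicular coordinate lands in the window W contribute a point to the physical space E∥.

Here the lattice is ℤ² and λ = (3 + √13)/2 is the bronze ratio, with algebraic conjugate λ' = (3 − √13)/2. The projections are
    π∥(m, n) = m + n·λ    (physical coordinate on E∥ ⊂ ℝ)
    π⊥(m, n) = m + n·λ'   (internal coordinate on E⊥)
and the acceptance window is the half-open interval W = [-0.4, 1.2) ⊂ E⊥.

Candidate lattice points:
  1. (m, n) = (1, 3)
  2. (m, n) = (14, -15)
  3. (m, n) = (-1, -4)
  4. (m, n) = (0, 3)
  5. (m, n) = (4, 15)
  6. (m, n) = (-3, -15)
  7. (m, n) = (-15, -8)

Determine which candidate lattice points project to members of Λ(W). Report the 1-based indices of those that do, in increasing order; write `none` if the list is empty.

1, 3

λ' = (3−√13)/2 ≈ -0.302776.
#1 (1,3): internal coord 1 + (3)·λ' = +0.091673; +0.091673 ∈ [-0.4, 1.2) → IN Λ
#2 (14,-15): internal coord 14 + (-15)·λ' = +18.541635; +18.541635 ∉ [-0.4, 1.2) → out
#3 (-1,-4): internal coord -1 + (-4)·λ' = +0.211103; +0.211103 ∈ [-0.4, 1.2) → IN Λ
#4 (0,3): internal coord 0 + (3)·λ' = -0.908327; -0.908327 ∉ [-0.4, 1.2) → out
#5 (4,15): internal coord 4 + (15)·λ' = -0.541635; -0.541635 ∉ [-0.4, 1.2) → out
#6 (-3,-15): internal coord -3 + (-15)·λ' = +1.541635; +1.541635 ∉ [-0.4, 1.2) → out
#7 (-15,-8): internal coord -15 + (-8)·λ' = -12.577795; -12.577795 ∉ [-0.4, 1.2) → out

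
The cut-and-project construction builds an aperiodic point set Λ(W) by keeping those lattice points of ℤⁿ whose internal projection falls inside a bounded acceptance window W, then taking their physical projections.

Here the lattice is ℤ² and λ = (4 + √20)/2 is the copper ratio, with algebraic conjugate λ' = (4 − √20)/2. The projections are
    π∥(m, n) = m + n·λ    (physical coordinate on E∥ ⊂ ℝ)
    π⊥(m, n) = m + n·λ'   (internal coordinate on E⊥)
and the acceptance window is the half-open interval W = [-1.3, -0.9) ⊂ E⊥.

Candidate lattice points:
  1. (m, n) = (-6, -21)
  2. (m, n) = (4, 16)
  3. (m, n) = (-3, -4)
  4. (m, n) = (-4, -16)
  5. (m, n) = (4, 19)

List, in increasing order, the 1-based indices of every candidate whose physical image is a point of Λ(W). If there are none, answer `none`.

1

λ' = (4−√20)/2 ≈ -0.2361.
#1 (-6,-21): internal coord -6 + (-21)·λ' = -1.0426; -1.0426 ∈ [-1.3, -0.9) → IN Λ
#2 (4,16): internal coord 4 + (16)·λ' = +0.2229; +0.2229 ∉ [-1.3, -0.9) → out
#3 (-3,-4): internal coord -3 + (-4)·λ' = -2.0557; -2.0557 ∉ [-1.3, -0.9) → out
#4 (-4,-16): internal coord -4 + (-16)·λ' = -0.2229; -0.2229 ∉ [-1.3, -0.9) → out
#5 (4,19): internal coord 4 + (19)·λ' = -0.4853; -0.4853 ∉ [-1.3, -0.9) → out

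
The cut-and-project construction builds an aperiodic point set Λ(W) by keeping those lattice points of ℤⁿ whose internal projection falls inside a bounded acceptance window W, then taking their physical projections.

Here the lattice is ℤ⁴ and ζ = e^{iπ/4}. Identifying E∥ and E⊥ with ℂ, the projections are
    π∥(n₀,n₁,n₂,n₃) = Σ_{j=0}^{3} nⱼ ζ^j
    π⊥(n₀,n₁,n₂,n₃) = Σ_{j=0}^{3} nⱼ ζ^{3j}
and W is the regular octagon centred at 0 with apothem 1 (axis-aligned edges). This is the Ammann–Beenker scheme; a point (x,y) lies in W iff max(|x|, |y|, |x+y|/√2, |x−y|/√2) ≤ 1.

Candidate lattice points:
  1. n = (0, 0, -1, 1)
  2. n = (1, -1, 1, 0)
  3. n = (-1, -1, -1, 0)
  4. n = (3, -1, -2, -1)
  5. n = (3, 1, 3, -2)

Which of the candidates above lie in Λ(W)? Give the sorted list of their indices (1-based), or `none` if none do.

3

With ζ = e^{iπ/4} the internal vectors are ζ^0,ζ^3,ζ^6,ζ^9.
#1 (0, 0, -1, 1): internal (0.707107, 1.707107); octagon support 1.707107 vs apothem 1 → ∉ W
#2 (1, -1, 1, 0): internal (1.707107, -1.707107); octagon support 2.414214 vs apothem 1 → ∉ W
#3 (-1, -1, -1, 0): internal (-0.292893, 0.292893); octagon support 0.414214 vs apothem 1 → ∈ W
#4 (3, -1, -2, -1): internal (3.000000, 0.585786); octagon support 3.000000 vs apothem 1 → ∉ W
#5 (3, 1, 3, -2): internal (0.878680, -3.707107); octagon support 3.707107 vs apothem 1 → ∉ W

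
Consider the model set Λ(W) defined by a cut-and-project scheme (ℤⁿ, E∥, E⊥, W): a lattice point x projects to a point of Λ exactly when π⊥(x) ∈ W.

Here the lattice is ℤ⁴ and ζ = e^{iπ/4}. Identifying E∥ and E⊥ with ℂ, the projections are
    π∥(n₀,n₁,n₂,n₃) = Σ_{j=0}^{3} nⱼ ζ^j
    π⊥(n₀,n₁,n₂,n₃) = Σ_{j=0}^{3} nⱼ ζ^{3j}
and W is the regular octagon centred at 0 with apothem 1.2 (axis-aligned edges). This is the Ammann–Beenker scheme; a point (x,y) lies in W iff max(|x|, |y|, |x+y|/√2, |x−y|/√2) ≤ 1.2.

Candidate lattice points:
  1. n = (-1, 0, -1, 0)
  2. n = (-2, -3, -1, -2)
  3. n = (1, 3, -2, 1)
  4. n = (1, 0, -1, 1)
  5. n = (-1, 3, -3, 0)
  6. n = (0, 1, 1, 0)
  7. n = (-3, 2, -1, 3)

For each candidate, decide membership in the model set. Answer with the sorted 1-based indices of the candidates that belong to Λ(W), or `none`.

6

π⊥(n) = n₀ + n₁ζ³ + n₂ζ⁶ + n₃ζ⁹ where ζ = e^{iπ/4}.
#1 (-1, 0, -1, 0): internal (-1.0000, 1.0000); octagon support 1.4142 vs apothem 1.2 → ∉ W
#2 (-2, -3, -1, -2): internal (-1.2929, -2.5355); octagon support 2.7071 vs apothem 1.2 → ∉ W
#3 (1, 3, -2, 1): internal (-0.4142, 4.8284); octagon support 4.8284 vs apothem 1.2 → ∉ W
#4 (1, 0, -1, 1): internal (1.7071, 1.7071); octagon support 2.4142 vs apothem 1.2 → ∉ W
#5 (-1, 3, -3, 0): internal (-3.1213, 5.1213); octagon support 5.8284 vs apothem 1.2 → ∉ W
#6 (0, 1, 1, 0): internal (-0.7071, -0.2929); octagon support 0.7071 vs apothem 1.2 → ∈ W
#7 (-3, 2, -1, 3): internal (-2.2929, 4.5355); octagon support 4.8284 vs apothem 1.2 → ∉ W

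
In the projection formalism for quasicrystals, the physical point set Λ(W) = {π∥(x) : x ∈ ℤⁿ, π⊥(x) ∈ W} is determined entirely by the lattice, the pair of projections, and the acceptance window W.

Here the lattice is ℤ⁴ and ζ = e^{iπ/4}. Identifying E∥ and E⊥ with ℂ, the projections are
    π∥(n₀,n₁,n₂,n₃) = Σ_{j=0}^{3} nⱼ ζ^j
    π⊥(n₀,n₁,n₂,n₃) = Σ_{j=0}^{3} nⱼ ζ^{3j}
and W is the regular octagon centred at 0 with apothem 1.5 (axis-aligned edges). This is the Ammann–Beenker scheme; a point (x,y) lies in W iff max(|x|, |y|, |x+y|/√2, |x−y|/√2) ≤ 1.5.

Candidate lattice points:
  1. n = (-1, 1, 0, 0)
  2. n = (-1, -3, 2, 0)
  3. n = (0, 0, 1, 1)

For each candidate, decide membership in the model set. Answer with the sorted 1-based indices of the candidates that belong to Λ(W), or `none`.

Internal map: ζ^{3j} for j=0..3 gives (1,0), (−√2/2,√2/2), (0,−1), (√2/2,√2/2).
candidate 1: n = (-1, 1, 0, 0) → π⊥ ≈ (-1.7071, +0.7071); max(|x|,|y|,|x±y|/√2) = 1.7071 > 1.5 ⇒ ∉ W
candidate 2: n = (-1, -3, 2, 0) → π⊥ ≈ (+1.1213, -4.1213); max(|x|,|y|,|x±y|/√2) = 4.1213 > 1.5 ⇒ ∉ W
candidate 3: n = (0, 0, 1, 1) → π⊥ ≈ (+0.7071, -0.2929); max(|x|,|y|,|x±y|/√2) = 0.7071 ≤ 1.5 ⇒ ∈ W

3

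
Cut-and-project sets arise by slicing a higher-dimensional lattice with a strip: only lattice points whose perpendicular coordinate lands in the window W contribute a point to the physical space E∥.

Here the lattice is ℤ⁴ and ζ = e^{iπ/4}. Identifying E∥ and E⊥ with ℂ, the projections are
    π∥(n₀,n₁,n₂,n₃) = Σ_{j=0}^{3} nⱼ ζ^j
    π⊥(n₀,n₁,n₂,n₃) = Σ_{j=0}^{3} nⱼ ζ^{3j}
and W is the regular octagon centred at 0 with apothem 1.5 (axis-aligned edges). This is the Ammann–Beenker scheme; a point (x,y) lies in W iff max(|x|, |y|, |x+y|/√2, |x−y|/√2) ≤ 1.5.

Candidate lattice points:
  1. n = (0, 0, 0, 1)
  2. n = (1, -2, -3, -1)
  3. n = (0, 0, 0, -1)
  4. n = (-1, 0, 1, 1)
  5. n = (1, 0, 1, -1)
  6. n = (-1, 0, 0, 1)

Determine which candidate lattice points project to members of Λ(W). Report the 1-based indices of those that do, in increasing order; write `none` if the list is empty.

1, 3, 4, 6

Internal map: ζ^{3j} for j=0..3 gives (1,0), (−√2/2,√2/2), (0,−1), (√2/2,√2/2).
#1 (0, 0, 0, 1): internal (0.707107, 0.707107); octagon support 1.000000 vs apothem 1.5 → ∈ W
#2 (1, -2, -3, -1): internal (1.707107, 0.878680); octagon support 1.828427 vs apothem 1.5 → ∉ W
#3 (0, 0, 0, -1): internal (-0.707107, -0.707107); octagon support 1.000000 vs apothem 1.5 → ∈ W
#4 (-1, 0, 1, 1): internal (-0.292893, -0.292893); octagon support 0.414214 vs apothem 1.5 → ∈ W
#5 (1, 0, 1, -1): internal (0.292893, -1.707107); octagon support 1.707107 vs apothem 1.5 → ∉ W
#6 (-1, 0, 0, 1): internal (-0.292893, 0.707107); octagon support 0.707107 vs apothem 1.5 → ∈ W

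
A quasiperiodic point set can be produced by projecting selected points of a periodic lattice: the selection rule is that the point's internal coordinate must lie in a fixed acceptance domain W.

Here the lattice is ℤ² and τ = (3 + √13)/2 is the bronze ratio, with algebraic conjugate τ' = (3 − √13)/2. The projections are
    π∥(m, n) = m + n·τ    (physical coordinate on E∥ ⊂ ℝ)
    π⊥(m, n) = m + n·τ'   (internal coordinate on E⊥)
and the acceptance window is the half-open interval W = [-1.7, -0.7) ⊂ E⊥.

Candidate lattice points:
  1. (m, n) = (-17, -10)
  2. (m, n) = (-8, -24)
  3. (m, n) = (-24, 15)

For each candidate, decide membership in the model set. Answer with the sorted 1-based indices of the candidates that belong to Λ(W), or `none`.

τ' = (3−√13)/2 ≈ -0.302776.
candidate 1: (m,n)=(-17,-10) → π∥ = -17-10·τ ≈ -50.027756, π⊥ = -17-10·τ' ≈ -13.972244 ∉ [-1.7, -0.7) ⇒ out
candidate 2: (m,n)=(-8,-24) → π∥ = -8-24·τ ≈ -87.266615, π⊥ = -8-24·τ' ≈ -0.733385 ∈ [-1.7, -0.7) ⇒ IN Λ
candidate 3: (m,n)=(-24,15) → π∥ = -24+15·τ ≈ 25.541635, π⊥ = -24+15·τ' ≈ -28.541635 ∉ [-1.7, -0.7) ⇒ out

2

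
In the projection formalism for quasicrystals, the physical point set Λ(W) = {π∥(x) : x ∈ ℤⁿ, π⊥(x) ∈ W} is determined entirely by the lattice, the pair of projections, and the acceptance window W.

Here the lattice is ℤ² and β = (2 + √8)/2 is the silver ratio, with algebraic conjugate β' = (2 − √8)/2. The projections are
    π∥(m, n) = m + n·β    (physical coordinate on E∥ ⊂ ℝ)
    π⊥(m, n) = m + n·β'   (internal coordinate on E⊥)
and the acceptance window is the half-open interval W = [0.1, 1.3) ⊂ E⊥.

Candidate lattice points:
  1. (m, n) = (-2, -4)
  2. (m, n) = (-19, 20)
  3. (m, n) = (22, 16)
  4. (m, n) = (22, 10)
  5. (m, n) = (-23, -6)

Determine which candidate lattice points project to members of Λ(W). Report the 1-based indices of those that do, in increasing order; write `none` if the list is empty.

none

β' = (2−√8)/2 ≈ -0.4142.
#1 (-2,-4): internal coord -2 + (-4)·β' = -0.3431; -0.3431 ∉ [0.1, 1.3) → out
#2 (-19,20): internal coord -19 + (20)·β' = -27.2843; -27.2843 ∉ [0.1, 1.3) → out
#3 (22,16): internal coord 22 + (16)·β' = +15.3726; +15.3726 ∉ [0.1, 1.3) → out
#4 (22,10): internal coord 22 + (10)·β' = +17.8579; +17.8579 ∉ [0.1, 1.3) → out
#5 (-23,-6): internal coord -23 + (-6)·β' = -20.5147; -20.5147 ∉ [0.1, 1.3) → out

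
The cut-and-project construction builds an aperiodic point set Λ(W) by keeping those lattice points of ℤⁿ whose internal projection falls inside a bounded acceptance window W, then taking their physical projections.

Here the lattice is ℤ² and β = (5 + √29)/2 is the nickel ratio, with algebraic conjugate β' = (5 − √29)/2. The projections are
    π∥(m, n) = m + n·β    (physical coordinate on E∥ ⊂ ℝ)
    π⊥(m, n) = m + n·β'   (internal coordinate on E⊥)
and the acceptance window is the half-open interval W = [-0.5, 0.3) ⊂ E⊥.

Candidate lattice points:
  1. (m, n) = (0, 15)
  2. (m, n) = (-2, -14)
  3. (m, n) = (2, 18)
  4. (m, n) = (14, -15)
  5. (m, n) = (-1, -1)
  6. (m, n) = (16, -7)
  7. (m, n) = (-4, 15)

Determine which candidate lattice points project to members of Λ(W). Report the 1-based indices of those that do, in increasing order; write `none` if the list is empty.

none

Compute β' = (5−√29)/2 = -0.1926, so π⊥(m,n) = m -0.1926·n.
#1 (0,15): internal coord 0 + (15)·β' = -2.8887; -2.8887 ∉ [-0.5, 0.3) → out
#2 (-2,-14): internal coord -2 + (-14)·β' = +0.6962; +0.6962 ∉ [-0.5, 0.3) → out
#3 (2,18): internal coord 2 + (18)·β' = -1.4665; -1.4665 ∉ [-0.5, 0.3) → out
#4 (14,-15): internal coord 14 + (-15)·β' = +16.8887; +16.8887 ∉ [-0.5, 0.3) → out
#5 (-1,-1): internal coord -1 + (-1)·β' = -0.8074; -0.8074 ∉ [-0.5, 0.3) → out
#6 (16,-7): internal coord 16 + (-7)·β' = +17.3481; +17.3481 ∉ [-0.5, 0.3) → out
#7 (-4,15): internal coord -4 + (15)·β' = -6.8887; -6.8887 ∉ [-0.5, 0.3) → out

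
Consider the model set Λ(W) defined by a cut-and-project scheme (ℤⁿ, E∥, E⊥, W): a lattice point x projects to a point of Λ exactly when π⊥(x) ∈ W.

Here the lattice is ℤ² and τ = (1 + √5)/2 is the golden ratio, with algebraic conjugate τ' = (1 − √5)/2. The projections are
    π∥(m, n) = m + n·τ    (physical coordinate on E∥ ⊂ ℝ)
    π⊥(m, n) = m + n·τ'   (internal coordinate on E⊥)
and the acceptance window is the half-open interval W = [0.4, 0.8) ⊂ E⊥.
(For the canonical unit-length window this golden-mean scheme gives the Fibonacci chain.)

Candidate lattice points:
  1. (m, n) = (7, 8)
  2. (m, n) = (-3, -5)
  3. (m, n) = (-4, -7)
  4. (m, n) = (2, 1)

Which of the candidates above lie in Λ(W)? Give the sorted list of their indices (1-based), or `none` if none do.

Numerically τ ≈ 1.618034 and τ' = −1/τ ≈ -0.618034.
candidate 1: (m,n)=(7,8) → π∥ = 7+8·τ ≈ 19.944272, π⊥ = 7+8·τ' ≈ 2.055728 ∉ [0.4, 0.8) ⇒ out
candidate 2: (m,n)=(-3,-5) → π∥ = -3-5·τ ≈ -11.090170, π⊥ = -3-5·τ' ≈ 0.090170 ∉ [0.4, 0.8) ⇒ out
candidate 3: (m,n)=(-4,-7) → π∥ = -4-7·τ ≈ -15.326238, π⊥ = -4-7·τ' ≈ 0.326238 ∉ [0.4, 0.8) ⇒ out
candidate 4: (m,n)=(2,1) → π∥ = 2+1·τ ≈ 3.618034, π⊥ = 2+1·τ' ≈ 1.381966 ∉ [0.4, 0.8) ⇒ out

none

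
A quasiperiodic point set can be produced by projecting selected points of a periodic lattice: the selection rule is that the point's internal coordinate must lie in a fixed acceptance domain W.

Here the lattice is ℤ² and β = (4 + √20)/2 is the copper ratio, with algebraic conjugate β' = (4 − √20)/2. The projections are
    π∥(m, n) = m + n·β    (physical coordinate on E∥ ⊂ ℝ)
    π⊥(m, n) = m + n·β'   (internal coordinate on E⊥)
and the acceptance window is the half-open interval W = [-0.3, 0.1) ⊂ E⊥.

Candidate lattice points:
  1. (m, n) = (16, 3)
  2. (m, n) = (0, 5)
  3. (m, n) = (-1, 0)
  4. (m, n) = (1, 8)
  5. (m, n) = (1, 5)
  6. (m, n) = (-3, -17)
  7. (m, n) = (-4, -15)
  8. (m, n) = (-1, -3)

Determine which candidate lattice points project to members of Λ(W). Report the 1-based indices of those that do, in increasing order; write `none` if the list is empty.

5, 8

Numerically β ≈ 4.2361 and β' = −1/β ≈ -0.2361.
[1] lift (16,3): star map gives 15.2918; window check -0.3 ≤ 15.2918 < 0.1 is false → out
[2] lift (0,5): star map gives -1.1803; window check -0.3 ≤ -1.1803 < 0.1 is false → out
[3] lift (-1,0): star map gives -1.0000; window check -0.3 ≤ -1.0000 < 0.1 is false → out
[4] lift (1,8): star map gives -0.8885; window check -0.3 ≤ -0.8885 < 0.1 is false → out
[5] lift (1,5): star map gives -0.1803; window check -0.3 ≤ -0.1803 < 0.1 is true → IN Λ
[6] lift (-3,-17): star map gives 1.0132; window check -0.3 ≤ 1.0132 < 0.1 is false → out
[7] lift (-4,-15): star map gives -0.4590; window check -0.3 ≤ -0.4590 < 0.1 is false → out
[8] lift (-1,-3): star map gives -0.2918; window check -0.3 ≤ -0.2918 < 0.1 is true → IN Λ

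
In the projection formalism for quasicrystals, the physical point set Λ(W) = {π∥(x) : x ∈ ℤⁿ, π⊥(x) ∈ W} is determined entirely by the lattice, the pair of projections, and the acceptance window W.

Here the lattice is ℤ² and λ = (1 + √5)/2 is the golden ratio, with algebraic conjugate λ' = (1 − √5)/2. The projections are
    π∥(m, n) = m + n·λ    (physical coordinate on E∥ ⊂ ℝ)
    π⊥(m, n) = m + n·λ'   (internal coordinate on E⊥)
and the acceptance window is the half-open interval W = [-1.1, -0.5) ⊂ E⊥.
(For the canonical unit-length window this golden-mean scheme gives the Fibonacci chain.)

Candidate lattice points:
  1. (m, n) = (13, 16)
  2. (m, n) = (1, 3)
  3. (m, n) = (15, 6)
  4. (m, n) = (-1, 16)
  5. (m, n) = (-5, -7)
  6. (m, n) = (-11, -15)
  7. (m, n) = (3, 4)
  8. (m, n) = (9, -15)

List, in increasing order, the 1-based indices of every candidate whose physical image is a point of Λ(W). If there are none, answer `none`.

Compute λ' = (1−√5)/2 = -0.61803, so π⊥(m,n) = m -0.61803·n.
#1 (13,16): internal coord 13 + (16)·λ' = +3.11146; +3.11146 ∉ [-1.1, -0.5) → out
#2 (1,3): internal coord 1 + (3)·λ' = -0.85410; -0.85410 ∈ [-1.1, -0.5) → IN Λ
#3 (15,6): internal coord 15 + (6)·λ' = +11.29180; +11.29180 ∉ [-1.1, -0.5) → out
#4 (-1,16): internal coord -1 + (16)·λ' = -10.88854; -10.88854 ∉ [-1.1, -0.5) → out
#5 (-5,-7): internal coord -5 + (-7)·λ' = -0.67376; -0.67376 ∈ [-1.1, -0.5) → IN Λ
#6 (-11,-15): internal coord -11 + (-15)·λ' = -1.72949; -1.72949 ∉ [-1.1, -0.5) → out
#7 (3,4): internal coord 3 + (4)·λ' = +0.52786; +0.52786 ∉ [-1.1, -0.5) → out
#8 (9,-15): internal coord 9 + (-15)·λ' = +18.27051; +18.27051 ∉ [-1.1, -0.5) → out

2, 5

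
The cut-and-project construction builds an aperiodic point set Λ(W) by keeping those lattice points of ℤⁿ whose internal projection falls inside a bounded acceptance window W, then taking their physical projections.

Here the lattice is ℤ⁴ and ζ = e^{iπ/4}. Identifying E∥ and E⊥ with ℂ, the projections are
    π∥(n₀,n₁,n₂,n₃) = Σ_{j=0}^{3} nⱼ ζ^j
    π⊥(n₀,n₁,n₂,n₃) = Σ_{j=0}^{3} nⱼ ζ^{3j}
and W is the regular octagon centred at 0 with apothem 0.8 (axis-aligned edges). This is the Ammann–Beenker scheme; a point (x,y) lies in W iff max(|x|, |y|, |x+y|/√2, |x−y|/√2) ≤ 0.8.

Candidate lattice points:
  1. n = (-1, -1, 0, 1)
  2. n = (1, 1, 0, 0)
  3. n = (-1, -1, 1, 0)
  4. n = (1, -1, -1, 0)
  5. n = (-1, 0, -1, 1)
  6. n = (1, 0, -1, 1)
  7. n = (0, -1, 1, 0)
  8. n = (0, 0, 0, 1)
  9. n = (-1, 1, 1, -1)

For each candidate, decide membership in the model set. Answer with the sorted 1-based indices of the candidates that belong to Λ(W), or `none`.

π⊥(n) = n₀ + n₁ζ³ + n₂ζ⁶ + n₃ζ⁹ where ζ = e^{iπ/4}.
#1 (-1, -1, 0, 1): internal (0.414214, 0.000000); octagon support 0.414214 vs apothem 0.8 → ∈ W
#2 (1, 1, 0, 0): internal (0.292893, 0.707107); octagon support 0.707107 vs apothem 0.8 → ∈ W
#3 (-1, -1, 1, 0): internal (-0.292893, -1.707107); octagon support 1.707107 vs apothem 0.8 → ∉ W
#4 (1, -1, -1, 0): internal (1.707107, 0.292893); octagon support 1.707107 vs apothem 0.8 → ∉ W
#5 (-1, 0, -1, 1): internal (-0.292893, 1.707107); octagon support 1.707107 vs apothem 0.8 → ∉ W
#6 (1, 0, -1, 1): internal (1.707107, 1.707107); octagon support 2.414214 vs apothem 0.8 → ∉ W
#7 (0, -1, 1, 0): internal (0.707107, -1.707107); octagon support 1.707107 vs apothem 0.8 → ∉ W
#8 (0, 0, 0, 1): internal (0.707107, 0.707107); octagon support 1.000000 vs apothem 0.8 → ∉ W
#9 (-1, 1, 1, -1): internal (-2.414214, -1.000000); octagon support 2.414214 vs apothem 0.8 → ∉ W

1, 2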